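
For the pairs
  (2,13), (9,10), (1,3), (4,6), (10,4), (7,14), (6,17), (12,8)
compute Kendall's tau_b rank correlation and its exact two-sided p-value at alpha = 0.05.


Step 1: Enumerate the 28 unordered pairs (i,j) with i<j and classify each by sign(x_j-x_i) * sign(y_j-y_i).
  (1,2):dx=+7,dy=-3->D; (1,3):dx=-1,dy=-10->C; (1,4):dx=+2,dy=-7->D; (1,5):dx=+8,dy=-9->D
  (1,6):dx=+5,dy=+1->C; (1,7):dx=+4,dy=+4->C; (1,8):dx=+10,dy=-5->D; (2,3):dx=-8,dy=-7->C
  (2,4):dx=-5,dy=-4->C; (2,5):dx=+1,dy=-6->D; (2,6):dx=-2,dy=+4->D; (2,7):dx=-3,dy=+7->D
  (2,8):dx=+3,dy=-2->D; (3,4):dx=+3,dy=+3->C; (3,5):dx=+9,dy=+1->C; (3,6):dx=+6,dy=+11->C
  (3,7):dx=+5,dy=+14->C; (3,8):dx=+11,dy=+5->C; (4,5):dx=+6,dy=-2->D; (4,6):dx=+3,dy=+8->C
  (4,7):dx=+2,dy=+11->C; (4,8):dx=+8,dy=+2->C; (5,6):dx=-3,dy=+10->D; (5,7):dx=-4,dy=+13->D
  (5,8):dx=+2,dy=+4->C; (6,7):dx=-1,dy=+3->D; (6,8):dx=+5,dy=-6->D; (7,8):dx=+6,dy=-9->D
Step 2: C = 14, D = 14, total pairs = 28.
Step 3: tau = (C - D)/(n(n-1)/2) = (14 - 14)/28 = 0.000000.
Step 4: Exact two-sided p-value (enumerate n! = 40320 permutations of y under H0): p = 1.000000.
Step 5: alpha = 0.05. fail to reject H0.

tau_b = 0.0000 (C=14, D=14), p = 1.000000, fail to reject H0.


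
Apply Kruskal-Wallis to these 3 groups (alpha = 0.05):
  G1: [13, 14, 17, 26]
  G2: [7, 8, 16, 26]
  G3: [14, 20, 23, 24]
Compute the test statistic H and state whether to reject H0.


Step 1: Combine all N = 12 observations and assign midranks.
sorted (value, group, rank): (7,G2,1), (8,G2,2), (13,G1,3), (14,G1,4.5), (14,G3,4.5), (16,G2,6), (17,G1,7), (20,G3,8), (23,G3,9), (24,G3,10), (26,G1,11.5), (26,G2,11.5)
Step 2: Sum ranks within each group.
R_1 = 26 (n_1 = 4)
R_2 = 20.5 (n_2 = 4)
R_3 = 31.5 (n_3 = 4)
Step 3: H = 12/(N(N+1)) * sum(R_i^2/n_i) - 3(N+1)
     = 12/(12*13) * (26^2/4 + 20.5^2/4 + 31.5^2/4) - 3*13
     = 0.076923 * 522.125 - 39
     = 1.163462.
Step 4: Ties present; correction factor C = 1 - 12/(12^3 - 12) = 0.993007. Corrected H = 1.163462 / 0.993007 = 1.171655.
Step 5: Under H0, H ~ chi^2(2); p-value = 0.556645.
Step 6: alpha = 0.05. fail to reject H0.

H = 1.1717, df = 2, p = 0.556645, fail to reject H0.


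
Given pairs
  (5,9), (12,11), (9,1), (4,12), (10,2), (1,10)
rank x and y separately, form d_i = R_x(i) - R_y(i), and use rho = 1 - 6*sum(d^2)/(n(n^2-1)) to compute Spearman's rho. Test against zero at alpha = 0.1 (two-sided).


Step 1: Rank x and y separately (midranks; no ties here).
rank(x): 5->3, 12->6, 9->4, 4->2, 10->5, 1->1
rank(y): 9->3, 11->5, 1->1, 12->6, 2->2, 10->4
Step 2: d_i = R_x(i) - R_y(i); compute d_i^2.
  (3-3)^2=0, (6-5)^2=1, (4-1)^2=9, (2-6)^2=16, (5-2)^2=9, (1-4)^2=9
sum(d^2) = 44.
Step 3: rho = 1 - 6*44 / (6*(6^2 - 1)) = 1 - 264/210 = -0.257143.
Step 4: Under H0, t = rho * sqrt((n-2)/(1-rho^2)) = -0.5322 ~ t(4).
Step 5: Two-sided p-value from the t-distribution with 4 df = 0.622787.
Step 6: alpha = 0.1. fail to reject H0.

rho = -0.2571, p = 0.622787, fail to reject H0 at alpha = 0.1.


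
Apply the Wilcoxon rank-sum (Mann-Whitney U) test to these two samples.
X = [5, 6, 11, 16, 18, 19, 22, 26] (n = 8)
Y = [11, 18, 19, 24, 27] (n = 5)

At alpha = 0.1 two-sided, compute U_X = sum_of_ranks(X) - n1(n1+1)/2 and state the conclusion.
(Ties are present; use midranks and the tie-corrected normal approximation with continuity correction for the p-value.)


Step 1: Combine and sort all 13 observations; assign midranks.
sorted (value, group): (5,X), (6,X), (11,X), (11,Y), (16,X), (18,X), (18,Y), (19,X), (19,Y), (22,X), (24,Y), (26,X), (27,Y)
ranks: 5->1, 6->2, 11->3.5, 11->3.5, 16->5, 18->6.5, 18->6.5, 19->8.5, 19->8.5, 22->10, 24->11, 26->12, 27->13
Step 2: Rank sum for X: R1 = 1 + 2 + 3.5 + 5 + 6.5 + 8.5 + 10 + 12 = 48.5.
Step 3: U_X = R1 - n1(n1+1)/2 = 48.5 - 8*9/2 = 48.5 - 36 = 12.5.
       U_Y = n1*n2 - U_X = 40 - 12.5 = 27.5.
Step 4: Ties are present, so use the tie-corrected normal approximation (with continuity correction) for the p-value.
Step 5: p-value = 0.303506; compare to alpha = 0.1. fail to reject H0.

U_X = 12.5, p = 0.303506, fail to reject H0 at alpha = 0.1.


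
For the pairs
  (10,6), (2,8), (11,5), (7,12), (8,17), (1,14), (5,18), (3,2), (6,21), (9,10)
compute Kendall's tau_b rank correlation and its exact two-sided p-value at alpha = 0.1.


Step 1: Enumerate the 45 unordered pairs (i,j) with i<j and classify each by sign(x_j-x_i) * sign(y_j-y_i).
  (1,2):dx=-8,dy=+2->D; (1,3):dx=+1,dy=-1->D; (1,4):dx=-3,dy=+6->D; (1,5):dx=-2,dy=+11->D
  (1,6):dx=-9,dy=+8->D; (1,7):dx=-5,dy=+12->D; (1,8):dx=-7,dy=-4->C; (1,9):dx=-4,dy=+15->D
  (1,10):dx=-1,dy=+4->D; (2,3):dx=+9,dy=-3->D; (2,4):dx=+5,dy=+4->C; (2,5):dx=+6,dy=+9->C
  (2,6):dx=-1,dy=+6->D; (2,7):dx=+3,dy=+10->C; (2,8):dx=+1,dy=-6->D; (2,9):dx=+4,dy=+13->C
  (2,10):dx=+7,dy=+2->C; (3,4):dx=-4,dy=+7->D; (3,5):dx=-3,dy=+12->D; (3,6):dx=-10,dy=+9->D
  (3,7):dx=-6,dy=+13->D; (3,8):dx=-8,dy=-3->C; (3,9):dx=-5,dy=+16->D; (3,10):dx=-2,dy=+5->D
  (4,5):dx=+1,dy=+5->C; (4,6):dx=-6,dy=+2->D; (4,7):dx=-2,dy=+6->D; (4,8):dx=-4,dy=-10->C
  (4,9):dx=-1,dy=+9->D; (4,10):dx=+2,dy=-2->D; (5,6):dx=-7,dy=-3->C; (5,7):dx=-3,dy=+1->D
  (5,8):dx=-5,dy=-15->C; (5,9):dx=-2,dy=+4->D; (5,10):dx=+1,dy=-7->D; (6,7):dx=+4,dy=+4->C
  (6,8):dx=+2,dy=-12->D; (6,9):dx=+5,dy=+7->C; (6,10):dx=+8,dy=-4->D; (7,8):dx=-2,dy=-16->C
  (7,9):dx=+1,dy=+3->C; (7,10):dx=+4,dy=-8->D; (8,9):dx=+3,dy=+19->C; (8,10):dx=+6,dy=+8->C
  (9,10):dx=+3,dy=-11->D
Step 2: C = 17, D = 28, total pairs = 45.
Step 3: tau = (C - D)/(n(n-1)/2) = (17 - 28)/45 = -0.244444.
Step 4: Exact two-sided p-value (enumerate n! = 3628800 permutations of y under H0): p = 0.380720.
Step 5: alpha = 0.1. fail to reject H0.

tau_b = -0.2444 (C=17, D=28), p = 0.380720, fail to reject H0.


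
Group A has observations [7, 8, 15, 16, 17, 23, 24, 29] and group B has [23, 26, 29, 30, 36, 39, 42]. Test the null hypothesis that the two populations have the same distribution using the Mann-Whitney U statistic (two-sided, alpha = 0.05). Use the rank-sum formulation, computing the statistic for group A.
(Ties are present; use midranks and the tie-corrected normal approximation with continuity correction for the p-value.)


Step 1: Combine and sort all 15 observations; assign midranks.
sorted (value, group): (7,X), (8,X), (15,X), (16,X), (17,X), (23,X), (23,Y), (24,X), (26,Y), (29,X), (29,Y), (30,Y), (36,Y), (39,Y), (42,Y)
ranks: 7->1, 8->2, 15->3, 16->4, 17->5, 23->6.5, 23->6.5, 24->8, 26->9, 29->10.5, 29->10.5, 30->12, 36->13, 39->14, 42->15
Step 2: Rank sum for X: R1 = 1 + 2 + 3 + 4 + 5 + 6.5 + 8 + 10.5 = 40.
Step 3: U_X = R1 - n1(n1+1)/2 = 40 - 8*9/2 = 40 - 36 = 4.
       U_Y = n1*n2 - U_X = 56 - 4 = 52.
Step 4: Ties are present, so use the tie-corrected normal approximation (with continuity correction) for the p-value.
Step 5: p-value = 0.006441; compare to alpha = 0.05. reject H0.

U_X = 4, p = 0.006441, reject H0 at alpha = 0.05.


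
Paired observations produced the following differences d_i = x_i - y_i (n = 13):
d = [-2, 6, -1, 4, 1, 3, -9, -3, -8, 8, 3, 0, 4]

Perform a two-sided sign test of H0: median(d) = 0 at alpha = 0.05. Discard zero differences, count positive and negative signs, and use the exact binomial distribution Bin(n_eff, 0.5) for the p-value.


Step 1: Discard zero differences. Original n = 13; n_eff = number of nonzero differences = 12.
Nonzero differences (with sign): -2, +6, -1, +4, +1, +3, -9, -3, -8, +8, +3, +4
Step 2: Count signs: positive = 7, negative = 5.
Step 3: Under H0: P(positive) = 0.5, so the number of positives S ~ Bin(12, 0.5).
Step 4: Two-sided exact p-value = sum of Bin(12,0.5) probabilities at or below the observed probability = 0.774414.
Step 5: alpha = 0.05. fail to reject H0.

n_eff = 12, pos = 7, neg = 5, p = 0.774414, fail to reject H0.


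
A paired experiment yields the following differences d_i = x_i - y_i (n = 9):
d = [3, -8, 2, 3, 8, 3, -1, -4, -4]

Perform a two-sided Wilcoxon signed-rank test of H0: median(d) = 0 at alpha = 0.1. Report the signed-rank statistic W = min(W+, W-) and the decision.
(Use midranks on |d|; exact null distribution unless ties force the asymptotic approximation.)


Step 1: Drop any zero differences (none here) and take |d_i|.
|d| = [3, 8, 2, 3, 8, 3, 1, 4, 4]
Step 2: Midrank |d_i| (ties get averaged ranks).
ranks: |3|->4, |8|->8.5, |2|->2, |3|->4, |8|->8.5, |3|->4, |1|->1, |4|->6.5, |4|->6.5
Step 3: Attach original signs; sum ranks with positive sign and with negative sign.
W+ = 4 + 2 + 4 + 8.5 + 4 = 22.5
W- = 8.5 + 1 + 6.5 + 6.5 = 22.5
(Check: W+ + W- = 45 should equal n(n+1)/2 = 45.)
Step 4: Test statistic W = min(W+, W-) = 22.5.
Step 5: Ties in |d|, so use the tie-corrected normal approximation.
        E[W] = n(n+1)/4 = 9*10/4 = 22.5.
        Tie groups: |d|=3 (t=3), |d|=4 (t=2), |d|=8 (t=2); sum(t^3 - t) = 36.
        Var[W] = n(n+1)(2n+1)/24 - sum(t^3-t)/48 = 1710/24 - 36/48 = 70.5.
        z = (W - E[W]) / sqrt(Var[W]) = (22.5 - 22.5) / 8.3964 = 0.0000.
        Two-sided p = 2*Phi(z) = 1.000000.
Step 6: alpha = 0.1. fail to reject H0.

W+ = 22.5, W- = 22.5, W = min = 22.5, p = 1.000000, fail to reject H0.


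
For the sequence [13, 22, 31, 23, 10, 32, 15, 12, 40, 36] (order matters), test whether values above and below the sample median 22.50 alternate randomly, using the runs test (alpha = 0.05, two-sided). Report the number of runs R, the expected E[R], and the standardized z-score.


Step 1: Compute median = 22.50; label A = above, B = below.
Labels in order: BBAABABBAA  (n_A = 5, n_B = 5)
Step 2: Count runs R = 6.
Step 3: Under H0 (random ordering), E[R] = 2*n_A*n_B/(n_A+n_B) + 1 = 2*5*5/10 + 1 = 6.0000.
        Var[R] = 2*n_A*n_B*(2*n_A*n_B - n_A - n_B) / ((n_A+n_B)^2 * (n_A+n_B-1)) = 2000/900 = 2.2222.
        SD[R] = 1.4907.
Step 4: R = E[R], so z = 0 with no continuity correction.
Step 5: Two-sided p-value via normal approximation = 2*(1 - Phi(|z|)) = 1.000000.
Step 6: alpha = 0.05. fail to reject H0.

R = 6, z = 0.0000, p = 1.000000, fail to reject H0.


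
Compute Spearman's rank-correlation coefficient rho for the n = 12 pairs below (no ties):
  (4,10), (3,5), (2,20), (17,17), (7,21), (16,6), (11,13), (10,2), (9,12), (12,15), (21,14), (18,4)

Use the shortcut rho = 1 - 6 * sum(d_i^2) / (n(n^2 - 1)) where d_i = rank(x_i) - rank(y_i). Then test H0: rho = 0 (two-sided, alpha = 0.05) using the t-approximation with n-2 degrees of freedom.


Step 1: Rank x and y separately (midranks; no ties here).
rank(x): 4->3, 3->2, 2->1, 17->10, 7->4, 16->9, 11->7, 10->6, 9->5, 12->8, 21->12, 18->11
rank(y): 10->5, 5->3, 20->11, 17->10, 21->12, 6->4, 13->7, 2->1, 12->6, 15->9, 14->8, 4->2
Step 2: d_i = R_x(i) - R_y(i); compute d_i^2.
  (3-5)^2=4, (2-3)^2=1, (1-11)^2=100, (10-10)^2=0, (4-12)^2=64, (9-4)^2=25, (7-7)^2=0, (6-1)^2=25, (5-6)^2=1, (8-9)^2=1, (12-8)^2=16, (11-2)^2=81
sum(d^2) = 318.
Step 3: rho = 1 - 6*318 / (12*(12^2 - 1)) = 1 - 1908/1716 = -0.111888.
Step 4: Under H0, t = rho * sqrt((n-2)/(1-rho^2)) = -0.3561 ~ t(10).
Step 5: Two-sided p-value from the t-distribution with 10 df = 0.729195.
Step 6: alpha = 0.05. fail to reject H0.

rho = -0.1119, p = 0.729195, fail to reject H0 at alpha = 0.05.


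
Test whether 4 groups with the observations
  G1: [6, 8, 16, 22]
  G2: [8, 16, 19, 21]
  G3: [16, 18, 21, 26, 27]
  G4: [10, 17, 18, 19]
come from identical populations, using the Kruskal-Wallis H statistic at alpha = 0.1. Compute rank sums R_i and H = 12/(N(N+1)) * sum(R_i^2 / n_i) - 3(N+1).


Step 1: Combine all N = 17 observations and assign midranks.
sorted (value, group, rank): (6,G1,1), (8,G1,2.5), (8,G2,2.5), (10,G4,4), (16,G1,6), (16,G2,6), (16,G3,6), (17,G4,8), (18,G3,9.5), (18,G4,9.5), (19,G2,11.5), (19,G4,11.5), (21,G2,13.5), (21,G3,13.5), (22,G1,15), (26,G3,16), (27,G3,17)
Step 2: Sum ranks within each group.
R_1 = 24.5 (n_1 = 4)
R_2 = 33.5 (n_2 = 4)
R_3 = 62 (n_3 = 5)
R_4 = 33 (n_4 = 4)
Step 3: H = 12/(N(N+1)) * sum(R_i^2/n_i) - 3(N+1)
     = 12/(17*18) * (24.5^2/4 + 33.5^2/4 + 62^2/5 + 33^2/4) - 3*18
     = 0.039216 * 1471.67 - 54
     = 3.712745.
Step 4: Ties present; correction factor C = 1 - 48/(17^3 - 17) = 0.990196. Corrected H = 3.712745 / 0.990196 = 3.749505.
Step 5: Under H0, H ~ chi^2(3); p-value = 0.289814.
Step 6: alpha = 0.1. fail to reject H0.

H = 3.7495, df = 3, p = 0.289814, fail to reject H0.


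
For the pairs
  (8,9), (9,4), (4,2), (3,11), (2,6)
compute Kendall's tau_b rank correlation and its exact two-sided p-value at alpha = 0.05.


Step 1: Enumerate the 10 unordered pairs (i,j) with i<j and classify each by sign(x_j-x_i) * sign(y_j-y_i).
  (1,2):dx=+1,dy=-5->D; (1,3):dx=-4,dy=-7->C; (1,4):dx=-5,dy=+2->D; (1,5):dx=-6,dy=-3->C
  (2,3):dx=-5,dy=-2->C; (2,4):dx=-6,dy=+7->D; (2,5):dx=-7,dy=+2->D; (3,4):dx=-1,dy=+9->D
  (3,5):dx=-2,dy=+4->D; (4,5):dx=-1,dy=-5->C
Step 2: C = 4, D = 6, total pairs = 10.
Step 3: tau = (C - D)/(n(n-1)/2) = (4 - 6)/10 = -0.200000.
Step 4: Exact two-sided p-value (enumerate n! = 120 permutations of y under H0): p = 0.816667.
Step 5: alpha = 0.05. fail to reject H0.

tau_b = -0.2000 (C=4, D=6), p = 0.816667, fail to reject H0.


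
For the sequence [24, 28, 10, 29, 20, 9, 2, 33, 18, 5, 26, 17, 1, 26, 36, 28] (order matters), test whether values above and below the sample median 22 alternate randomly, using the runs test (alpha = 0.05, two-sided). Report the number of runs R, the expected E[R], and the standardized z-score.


Step 1: Compute median = 22; label A = above, B = below.
Labels in order: AABABBBABBABBAAA  (n_A = 8, n_B = 8)
Step 2: Count runs R = 9.
Step 3: Under H0 (random ordering), E[R] = 2*n_A*n_B/(n_A+n_B) + 1 = 2*8*8/16 + 1 = 9.0000.
        Var[R] = 2*n_A*n_B*(2*n_A*n_B - n_A - n_B) / ((n_A+n_B)^2 * (n_A+n_B-1)) = 14336/3840 = 3.7333.
        SD[R] = 1.9322.
Step 4: R = E[R], so z = 0 with no continuity correction.
Step 5: Two-sided p-value via normal approximation = 2*(1 - Phi(|z|)) = 1.000000.
Step 6: alpha = 0.05. fail to reject H0.

R = 9, z = 0.0000, p = 1.000000, fail to reject H0.


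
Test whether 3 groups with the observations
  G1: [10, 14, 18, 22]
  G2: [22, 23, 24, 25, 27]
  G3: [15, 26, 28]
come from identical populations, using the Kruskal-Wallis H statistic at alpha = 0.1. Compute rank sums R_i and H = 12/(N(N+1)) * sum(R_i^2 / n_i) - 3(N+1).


Step 1: Combine all N = 12 observations and assign midranks.
sorted (value, group, rank): (10,G1,1), (14,G1,2), (15,G3,3), (18,G1,4), (22,G1,5.5), (22,G2,5.5), (23,G2,7), (24,G2,8), (25,G2,9), (26,G3,10), (27,G2,11), (28,G3,12)
Step 2: Sum ranks within each group.
R_1 = 12.5 (n_1 = 4)
R_2 = 40.5 (n_2 = 5)
R_3 = 25 (n_3 = 3)
Step 3: H = 12/(N(N+1)) * sum(R_i^2/n_i) - 3(N+1)
     = 12/(12*13) * (12.5^2/4 + 40.5^2/5 + 25^2/3) - 3*13
     = 0.076923 * 575.446 - 39
     = 5.265064.
Step 4: Ties present; correction factor C = 1 - 6/(12^3 - 12) = 0.996503. Corrected H = 5.265064 / 0.996503 = 5.283538.
Step 5: Under H0, H ~ chi^2(2); p-value = 0.071235.
Step 6: alpha = 0.1. reject H0.

H = 5.2835, df = 2, p = 0.071235, reject H0.


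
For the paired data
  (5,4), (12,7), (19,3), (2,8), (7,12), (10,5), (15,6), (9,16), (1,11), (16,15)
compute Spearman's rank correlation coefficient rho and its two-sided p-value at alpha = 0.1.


Step 1: Rank x and y separately (midranks; no ties here).
rank(x): 5->3, 12->7, 19->10, 2->2, 7->4, 10->6, 15->8, 9->5, 1->1, 16->9
rank(y): 4->2, 7->5, 3->1, 8->6, 12->8, 5->3, 6->4, 16->10, 11->7, 15->9
Step 2: d_i = R_x(i) - R_y(i); compute d_i^2.
  (3-2)^2=1, (7-5)^2=4, (10-1)^2=81, (2-6)^2=16, (4-8)^2=16, (6-3)^2=9, (8-4)^2=16, (5-10)^2=25, (1-7)^2=36, (9-9)^2=0
sum(d^2) = 204.
Step 3: rho = 1 - 6*204 / (10*(10^2 - 1)) = 1 - 1224/990 = -0.236364.
Step 4: Under H0, t = rho * sqrt((n-2)/(1-rho^2)) = -0.6880 ~ t(8).
Step 5: Two-sided p-value from the t-distribution with 8 df = 0.510885.
Step 6: alpha = 0.1. fail to reject H0.

rho = -0.2364, p = 0.510885, fail to reject H0 at alpha = 0.1.


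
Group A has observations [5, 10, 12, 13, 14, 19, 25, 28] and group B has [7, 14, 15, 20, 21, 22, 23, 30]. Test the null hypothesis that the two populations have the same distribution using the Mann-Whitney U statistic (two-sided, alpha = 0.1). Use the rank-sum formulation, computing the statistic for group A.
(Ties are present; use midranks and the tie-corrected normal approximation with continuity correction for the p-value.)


Step 1: Combine and sort all 16 observations; assign midranks.
sorted (value, group): (5,X), (7,Y), (10,X), (12,X), (13,X), (14,X), (14,Y), (15,Y), (19,X), (20,Y), (21,Y), (22,Y), (23,Y), (25,X), (28,X), (30,Y)
ranks: 5->1, 7->2, 10->3, 12->4, 13->5, 14->6.5, 14->6.5, 15->8, 19->9, 20->10, 21->11, 22->12, 23->13, 25->14, 28->15, 30->16
Step 2: Rank sum for X: R1 = 1 + 3 + 4 + 5 + 6.5 + 9 + 14 + 15 = 57.5.
Step 3: U_X = R1 - n1(n1+1)/2 = 57.5 - 8*9/2 = 57.5 - 36 = 21.5.
       U_Y = n1*n2 - U_X = 64 - 21.5 = 42.5.
Step 4: Ties are present, so use the tie-corrected normal approximation (with continuity correction) for the p-value.
Step 5: p-value = 0.293266; compare to alpha = 0.1. fail to reject H0.

U_X = 21.5, p = 0.293266, fail to reject H0 at alpha = 0.1.


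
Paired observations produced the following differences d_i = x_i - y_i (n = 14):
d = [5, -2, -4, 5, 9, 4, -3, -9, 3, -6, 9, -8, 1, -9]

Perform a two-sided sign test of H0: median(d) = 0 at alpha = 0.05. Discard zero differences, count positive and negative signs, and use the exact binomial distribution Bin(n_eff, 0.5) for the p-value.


Step 1: Discard zero differences. Original n = 14; n_eff = number of nonzero differences = 14.
Nonzero differences (with sign): +5, -2, -4, +5, +9, +4, -3, -9, +3, -6, +9, -8, +1, -9
Step 2: Count signs: positive = 7, negative = 7.
Step 3: Under H0: P(positive) = 0.5, so the number of positives S ~ Bin(14, 0.5).
Step 4: Two-sided exact p-value = sum of Bin(14,0.5) probabilities at or below the observed probability = 1.000000.
Step 5: alpha = 0.05. fail to reject H0.

n_eff = 14, pos = 7, neg = 7, p = 1.000000, fail to reject H0.


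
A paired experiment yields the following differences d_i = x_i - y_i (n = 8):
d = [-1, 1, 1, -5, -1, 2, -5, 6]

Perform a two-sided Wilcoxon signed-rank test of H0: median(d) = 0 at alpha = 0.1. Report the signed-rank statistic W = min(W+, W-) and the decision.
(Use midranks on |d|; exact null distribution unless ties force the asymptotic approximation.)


Step 1: Drop any zero differences (none here) and take |d_i|.
|d| = [1, 1, 1, 5, 1, 2, 5, 6]
Step 2: Midrank |d_i| (ties get averaged ranks).
ranks: |1|->2.5, |1|->2.5, |1|->2.5, |5|->6.5, |1|->2.5, |2|->5, |5|->6.5, |6|->8
Step 3: Attach original signs; sum ranks with positive sign and with negative sign.
W+ = 2.5 + 2.5 + 5 + 8 = 18
W- = 2.5 + 6.5 + 2.5 + 6.5 = 18
(Check: W+ + W- = 36 should equal n(n+1)/2 = 36.)
Step 4: Test statistic W = min(W+, W-) = 18.
Step 5: Ties in |d|, so use the tie-corrected normal approximation.
        E[W] = n(n+1)/4 = 8*9/4 = 18.
        Tie groups: |d|=1 (t=4), |d|=5 (t=2); sum(t^3 - t) = 66.
        Var[W] = n(n+1)(2n+1)/24 - sum(t^3-t)/48 = 1224/24 - 66/48 = 49.625.
        z = (W - E[W]) / sqrt(Var[W]) = (18 - 18) / 7.0445 = 0.0000.
        Two-sided p = 2*Phi(z) = 1.000000.
Step 6: alpha = 0.1. fail to reject H0.

W+ = 18, W- = 18, W = min = 18, p = 1.000000, fail to reject H0.


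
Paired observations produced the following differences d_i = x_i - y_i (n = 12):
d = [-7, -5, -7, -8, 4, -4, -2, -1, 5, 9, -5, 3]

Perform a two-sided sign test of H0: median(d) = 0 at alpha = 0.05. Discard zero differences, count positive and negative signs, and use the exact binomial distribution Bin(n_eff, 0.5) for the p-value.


Step 1: Discard zero differences. Original n = 12; n_eff = number of nonzero differences = 12.
Nonzero differences (with sign): -7, -5, -7, -8, +4, -4, -2, -1, +5, +9, -5, +3
Step 2: Count signs: positive = 4, negative = 8.
Step 3: Under H0: P(positive) = 0.5, so the number of positives S ~ Bin(12, 0.5).
Step 4: Two-sided exact p-value = sum of Bin(12,0.5) probabilities at or below the observed probability = 0.387695.
Step 5: alpha = 0.05. fail to reject H0.

n_eff = 12, pos = 4, neg = 8, p = 0.387695, fail to reject H0.


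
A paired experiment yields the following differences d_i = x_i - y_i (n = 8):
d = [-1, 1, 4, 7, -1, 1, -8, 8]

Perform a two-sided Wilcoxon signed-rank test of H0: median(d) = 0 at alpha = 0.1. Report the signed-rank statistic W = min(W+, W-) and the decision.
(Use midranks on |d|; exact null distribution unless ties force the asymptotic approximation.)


Step 1: Drop any zero differences (none here) and take |d_i|.
|d| = [1, 1, 4, 7, 1, 1, 8, 8]
Step 2: Midrank |d_i| (ties get averaged ranks).
ranks: |1|->2.5, |1|->2.5, |4|->5, |7|->6, |1|->2.5, |1|->2.5, |8|->7.5, |8|->7.5
Step 3: Attach original signs; sum ranks with positive sign and with negative sign.
W+ = 2.5 + 5 + 6 + 2.5 + 7.5 = 23.5
W- = 2.5 + 2.5 + 7.5 = 12.5
(Check: W+ + W- = 36 should equal n(n+1)/2 = 36.)
Step 4: Test statistic W = min(W+, W-) = 12.5.
Step 5: Ties in |d|, so use the tie-corrected normal approximation.
        E[W] = n(n+1)/4 = 8*9/4 = 18.
        Tie groups: |d|=1 (t=4), |d|=8 (t=2); sum(t^3 - t) = 66.
        Var[W] = n(n+1)(2n+1)/24 - sum(t^3-t)/48 = 1224/24 - 66/48 = 49.625.
        z = (W - E[W]) / sqrt(Var[W]) = (12.5 - 18) / 7.0445 = -0.7808.
        Two-sided p = 2*Phi(z) = 0.434949.
Step 6: alpha = 0.1. fail to reject H0.

W+ = 23.5, W- = 12.5, W = min = 12.5, p = 0.434949, fail to reject H0.


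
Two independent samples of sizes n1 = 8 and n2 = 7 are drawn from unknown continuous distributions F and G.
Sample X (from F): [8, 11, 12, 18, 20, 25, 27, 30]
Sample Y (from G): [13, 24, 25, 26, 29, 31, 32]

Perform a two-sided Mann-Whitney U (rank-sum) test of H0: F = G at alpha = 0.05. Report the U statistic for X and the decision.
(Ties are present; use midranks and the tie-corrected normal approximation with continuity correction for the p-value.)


Step 1: Combine and sort all 15 observations; assign midranks.
sorted (value, group): (8,X), (11,X), (12,X), (13,Y), (18,X), (20,X), (24,Y), (25,X), (25,Y), (26,Y), (27,X), (29,Y), (30,X), (31,Y), (32,Y)
ranks: 8->1, 11->2, 12->3, 13->4, 18->5, 20->6, 24->7, 25->8.5, 25->8.5, 26->10, 27->11, 29->12, 30->13, 31->14, 32->15
Step 2: Rank sum for X: R1 = 1 + 2 + 3 + 5 + 6 + 8.5 + 11 + 13 = 49.5.
Step 3: U_X = R1 - n1(n1+1)/2 = 49.5 - 8*9/2 = 49.5 - 36 = 13.5.
       U_Y = n1*n2 - U_X = 56 - 13.5 = 42.5.
Step 4: Ties are present, so use the tie-corrected normal approximation (with continuity correction) for the p-value.
Step 5: p-value = 0.104882; compare to alpha = 0.05. fail to reject H0.

U_X = 13.5, p = 0.104882, fail to reject H0 at alpha = 0.05.


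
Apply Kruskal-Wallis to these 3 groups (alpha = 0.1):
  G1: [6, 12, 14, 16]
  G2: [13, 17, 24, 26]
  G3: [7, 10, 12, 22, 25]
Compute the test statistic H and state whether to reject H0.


Step 1: Combine all N = 13 observations and assign midranks.
sorted (value, group, rank): (6,G1,1), (7,G3,2), (10,G3,3), (12,G1,4.5), (12,G3,4.5), (13,G2,6), (14,G1,7), (16,G1,8), (17,G2,9), (22,G3,10), (24,G2,11), (25,G3,12), (26,G2,13)
Step 2: Sum ranks within each group.
R_1 = 20.5 (n_1 = 4)
R_2 = 39 (n_2 = 4)
R_3 = 31.5 (n_3 = 5)
Step 3: H = 12/(N(N+1)) * sum(R_i^2/n_i) - 3(N+1)
     = 12/(13*14) * (20.5^2/4 + 39^2/4 + 31.5^2/5) - 3*14
     = 0.065934 * 683.763 - 42
     = 3.083242.
Step 4: Ties present; correction factor C = 1 - 6/(13^3 - 13) = 0.997253. Corrected H = 3.083242 / 0.997253 = 3.091736.
Step 5: Under H0, H ~ chi^2(2); p-value = 0.213127.
Step 6: alpha = 0.1. fail to reject H0.

H = 3.0917, df = 2, p = 0.213127, fail to reject H0.


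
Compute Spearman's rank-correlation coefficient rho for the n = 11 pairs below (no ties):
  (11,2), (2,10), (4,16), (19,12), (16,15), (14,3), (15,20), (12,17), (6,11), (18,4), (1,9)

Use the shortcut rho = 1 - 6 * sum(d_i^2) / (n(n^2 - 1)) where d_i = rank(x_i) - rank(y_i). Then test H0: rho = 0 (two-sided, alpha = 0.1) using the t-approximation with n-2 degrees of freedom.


Step 1: Rank x and y separately (midranks; no ties here).
rank(x): 11->5, 2->2, 4->3, 19->11, 16->9, 14->7, 15->8, 12->6, 6->4, 18->10, 1->1
rank(y): 2->1, 10->5, 16->9, 12->7, 15->8, 3->2, 20->11, 17->10, 11->6, 4->3, 9->4
Step 2: d_i = R_x(i) - R_y(i); compute d_i^2.
  (5-1)^2=16, (2-5)^2=9, (3-9)^2=36, (11-7)^2=16, (9-8)^2=1, (7-2)^2=25, (8-11)^2=9, (6-10)^2=16, (4-6)^2=4, (10-3)^2=49, (1-4)^2=9
sum(d^2) = 190.
Step 3: rho = 1 - 6*190 / (11*(11^2 - 1)) = 1 - 1140/1320 = 0.136364.
Step 4: Under H0, t = rho * sqrt((n-2)/(1-rho^2)) = 0.4129 ~ t(9).
Step 5: Two-sided p-value from the t-distribution with 9 df = 0.689309.
Step 6: alpha = 0.1. fail to reject H0.

rho = 0.1364, p = 0.689309, fail to reject H0 at alpha = 0.1.


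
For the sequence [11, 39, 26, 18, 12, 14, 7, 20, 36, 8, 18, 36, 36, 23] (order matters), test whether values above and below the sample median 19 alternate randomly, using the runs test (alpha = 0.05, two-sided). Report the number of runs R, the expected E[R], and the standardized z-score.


Step 1: Compute median = 19; label A = above, B = below.
Labels in order: BAABBBBAABBAAA  (n_A = 7, n_B = 7)
Step 2: Count runs R = 6.
Step 3: Under H0 (random ordering), E[R] = 2*n_A*n_B/(n_A+n_B) + 1 = 2*7*7/14 + 1 = 8.0000.
        Var[R] = 2*n_A*n_B*(2*n_A*n_B - n_A - n_B) / ((n_A+n_B)^2 * (n_A+n_B-1)) = 8232/2548 = 3.2308.
        SD[R] = 1.7974.
Step 4: Continuity-corrected z = (R + 0.5 - E[R]) / SD[R] = (6 + 0.5 - 8.0000) / 1.7974 = -0.8345.
Step 5: Two-sided p-value via normal approximation = 2*(1 - Phi(|z|)) = 0.403986.
Step 6: alpha = 0.05. fail to reject H0.

R = 6, z = -0.8345, p = 0.403986, fail to reject H0.


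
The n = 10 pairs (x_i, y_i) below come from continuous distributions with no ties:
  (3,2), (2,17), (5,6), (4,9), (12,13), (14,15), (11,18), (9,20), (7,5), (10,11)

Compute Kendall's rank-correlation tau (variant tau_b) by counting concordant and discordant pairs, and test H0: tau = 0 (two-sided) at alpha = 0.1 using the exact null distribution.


Step 1: Enumerate the 45 unordered pairs (i,j) with i<j and classify each by sign(x_j-x_i) * sign(y_j-y_i).
  (1,2):dx=-1,dy=+15->D; (1,3):dx=+2,dy=+4->C; (1,4):dx=+1,dy=+7->C; (1,5):dx=+9,dy=+11->C
  (1,6):dx=+11,dy=+13->C; (1,7):dx=+8,dy=+16->C; (1,8):dx=+6,dy=+18->C; (1,9):dx=+4,dy=+3->C
  (1,10):dx=+7,dy=+9->C; (2,3):dx=+3,dy=-11->D; (2,4):dx=+2,dy=-8->D; (2,5):dx=+10,dy=-4->D
  (2,6):dx=+12,dy=-2->D; (2,7):dx=+9,dy=+1->C; (2,8):dx=+7,dy=+3->C; (2,9):dx=+5,dy=-12->D
  (2,10):dx=+8,dy=-6->D; (3,4):dx=-1,dy=+3->D; (3,5):dx=+7,dy=+7->C; (3,6):dx=+9,dy=+9->C
  (3,7):dx=+6,dy=+12->C; (3,8):dx=+4,dy=+14->C; (3,9):dx=+2,dy=-1->D; (3,10):dx=+5,dy=+5->C
  (4,5):dx=+8,dy=+4->C; (4,6):dx=+10,dy=+6->C; (4,7):dx=+7,dy=+9->C; (4,8):dx=+5,dy=+11->C
  (4,9):dx=+3,dy=-4->D; (4,10):dx=+6,dy=+2->C; (5,6):dx=+2,dy=+2->C; (5,7):dx=-1,dy=+5->D
  (5,8):dx=-3,dy=+7->D; (5,9):dx=-5,dy=-8->C; (5,10):dx=-2,dy=-2->C; (6,7):dx=-3,dy=+3->D
  (6,8):dx=-5,dy=+5->D; (6,9):dx=-7,dy=-10->C; (6,10):dx=-4,dy=-4->C; (7,8):dx=-2,dy=+2->D
  (7,9):dx=-4,dy=-13->C; (7,10):dx=-1,dy=-7->C; (8,9):dx=-2,dy=-15->C; (8,10):dx=+1,dy=-9->D
  (9,10):dx=+3,dy=+6->C
Step 2: C = 29, D = 16, total pairs = 45.
Step 3: tau = (C - D)/(n(n-1)/2) = (29 - 16)/45 = 0.288889.
Step 4: Exact two-sided p-value (enumerate n! = 3628800 permutations of y under H0): p = 0.291248.
Step 5: alpha = 0.1. fail to reject H0.

tau_b = 0.2889 (C=29, D=16), p = 0.291248, fail to reject H0.


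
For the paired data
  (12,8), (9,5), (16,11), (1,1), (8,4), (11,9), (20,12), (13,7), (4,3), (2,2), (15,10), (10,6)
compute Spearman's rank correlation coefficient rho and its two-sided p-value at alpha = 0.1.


Step 1: Rank x and y separately (midranks; no ties here).
rank(x): 12->8, 9->5, 16->11, 1->1, 8->4, 11->7, 20->12, 13->9, 4->3, 2->2, 15->10, 10->6
rank(y): 8->8, 5->5, 11->11, 1->1, 4->4, 9->9, 12->12, 7->7, 3->3, 2->2, 10->10, 6->6
Step 2: d_i = R_x(i) - R_y(i); compute d_i^2.
  (8-8)^2=0, (5-5)^2=0, (11-11)^2=0, (1-1)^2=0, (4-4)^2=0, (7-9)^2=4, (12-12)^2=0, (9-7)^2=4, (3-3)^2=0, (2-2)^2=0, (10-10)^2=0, (6-6)^2=0
sum(d^2) = 8.
Step 3: rho = 1 - 6*8 / (12*(12^2 - 1)) = 1 - 48/1716 = 0.972028.
Step 4: Under H0, t = rho * sqrt((n-2)/(1-rho^2)) = 13.0876 ~ t(10).
Step 5: Two-sided p-value from the t-distribution with 10 df = 0.000000.
Step 6: alpha = 0.1. reject H0.

rho = 0.9720, p = 0.000000, reject H0 at alpha = 0.1.


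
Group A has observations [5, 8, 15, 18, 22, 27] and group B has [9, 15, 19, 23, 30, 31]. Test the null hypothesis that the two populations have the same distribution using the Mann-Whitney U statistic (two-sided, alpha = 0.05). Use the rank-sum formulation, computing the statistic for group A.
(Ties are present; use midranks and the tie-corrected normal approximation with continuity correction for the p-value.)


Step 1: Combine and sort all 12 observations; assign midranks.
sorted (value, group): (5,X), (8,X), (9,Y), (15,X), (15,Y), (18,X), (19,Y), (22,X), (23,Y), (27,X), (30,Y), (31,Y)
ranks: 5->1, 8->2, 9->3, 15->4.5, 15->4.5, 18->6, 19->7, 22->8, 23->9, 27->10, 30->11, 31->12
Step 2: Rank sum for X: R1 = 1 + 2 + 4.5 + 6 + 8 + 10 = 31.5.
Step 3: U_X = R1 - n1(n1+1)/2 = 31.5 - 6*7/2 = 31.5 - 21 = 10.5.
       U_Y = n1*n2 - U_X = 36 - 10.5 = 25.5.
Step 4: Ties are present, so use the tie-corrected normal approximation (with continuity correction) for the p-value.
Step 5: p-value = 0.261496; compare to alpha = 0.05. fail to reject H0.

U_X = 10.5, p = 0.261496, fail to reject H0 at alpha = 0.05.


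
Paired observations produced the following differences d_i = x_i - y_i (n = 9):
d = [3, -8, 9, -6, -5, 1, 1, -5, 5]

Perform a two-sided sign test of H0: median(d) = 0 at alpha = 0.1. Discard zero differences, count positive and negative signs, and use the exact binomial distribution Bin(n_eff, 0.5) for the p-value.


Step 1: Discard zero differences. Original n = 9; n_eff = number of nonzero differences = 9.
Nonzero differences (with sign): +3, -8, +9, -6, -5, +1, +1, -5, +5
Step 2: Count signs: positive = 5, negative = 4.
Step 3: Under H0: P(positive) = 0.5, so the number of positives S ~ Bin(9, 0.5).
Step 4: Two-sided exact p-value = sum of Bin(9,0.5) probabilities at or below the observed probability = 1.000000.
Step 5: alpha = 0.1. fail to reject H0.

n_eff = 9, pos = 5, neg = 4, p = 1.000000, fail to reject H0.


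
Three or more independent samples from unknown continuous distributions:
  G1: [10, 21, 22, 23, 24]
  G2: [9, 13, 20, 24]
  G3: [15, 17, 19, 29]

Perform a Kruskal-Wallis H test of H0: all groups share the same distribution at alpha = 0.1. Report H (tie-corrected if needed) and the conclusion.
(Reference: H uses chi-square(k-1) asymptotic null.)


Step 1: Combine all N = 13 observations and assign midranks.
sorted (value, group, rank): (9,G2,1), (10,G1,2), (13,G2,3), (15,G3,4), (17,G3,5), (19,G3,6), (20,G2,7), (21,G1,8), (22,G1,9), (23,G1,10), (24,G1,11.5), (24,G2,11.5), (29,G3,13)
Step 2: Sum ranks within each group.
R_1 = 40.5 (n_1 = 5)
R_2 = 22.5 (n_2 = 4)
R_3 = 28 (n_3 = 4)
Step 3: H = 12/(N(N+1)) * sum(R_i^2/n_i) - 3(N+1)
     = 12/(13*14) * (40.5^2/5 + 22.5^2/4 + 28^2/4) - 3*14
     = 0.065934 * 650.612 - 42
     = 0.897527.
Step 4: Ties present; correction factor C = 1 - 6/(13^3 - 13) = 0.997253. Corrected H = 0.897527 / 0.997253 = 0.900000.
Step 5: Under H0, H ~ chi^2(2); p-value = 0.637628.
Step 6: alpha = 0.1. fail to reject H0.

H = 0.9000, df = 2, p = 0.637628, fail to reject H0.


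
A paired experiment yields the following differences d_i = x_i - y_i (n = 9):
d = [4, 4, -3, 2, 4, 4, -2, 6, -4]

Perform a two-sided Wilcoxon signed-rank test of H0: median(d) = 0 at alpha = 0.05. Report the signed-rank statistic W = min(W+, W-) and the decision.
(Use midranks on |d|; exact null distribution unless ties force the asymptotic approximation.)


Step 1: Drop any zero differences (none here) and take |d_i|.
|d| = [4, 4, 3, 2, 4, 4, 2, 6, 4]
Step 2: Midrank |d_i| (ties get averaged ranks).
ranks: |4|->6, |4|->6, |3|->3, |2|->1.5, |4|->6, |4|->6, |2|->1.5, |6|->9, |4|->6
Step 3: Attach original signs; sum ranks with positive sign and with negative sign.
W+ = 6 + 6 + 1.5 + 6 + 6 + 9 = 34.5
W- = 3 + 1.5 + 6 = 10.5
(Check: W+ + W- = 45 should equal n(n+1)/2 = 45.)
Step 4: Test statistic W = min(W+, W-) = 10.5.
Step 5: Ties in |d|, so use the tie-corrected normal approximation.
        E[W] = n(n+1)/4 = 9*10/4 = 22.5.
        Tie groups: |d|=2 (t=2), |d|=4 (t=5); sum(t^3 - t) = 126.
        Var[W] = n(n+1)(2n+1)/24 - sum(t^3-t)/48 = 1710/24 - 126/48 = 68.625.
        z = (W - E[W]) / sqrt(Var[W]) = (10.5 - 22.5) / 8.2840 = -1.4486.
        Two-sided p = 2*Phi(z) = 0.147457.
Step 6: alpha = 0.05. fail to reject H0.

W+ = 34.5, W- = 10.5, W = min = 10.5, p = 0.147457, fail to reject H0.


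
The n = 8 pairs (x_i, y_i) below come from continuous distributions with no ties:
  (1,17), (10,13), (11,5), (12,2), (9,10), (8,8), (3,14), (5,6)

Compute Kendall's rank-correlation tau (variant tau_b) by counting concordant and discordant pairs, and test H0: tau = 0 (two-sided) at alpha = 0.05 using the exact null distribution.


Step 1: Enumerate the 28 unordered pairs (i,j) with i<j and classify each by sign(x_j-x_i) * sign(y_j-y_i).
  (1,2):dx=+9,dy=-4->D; (1,3):dx=+10,dy=-12->D; (1,4):dx=+11,dy=-15->D; (1,5):dx=+8,dy=-7->D
  (1,6):dx=+7,dy=-9->D; (1,7):dx=+2,dy=-3->D; (1,8):dx=+4,dy=-11->D; (2,3):dx=+1,dy=-8->D
  (2,4):dx=+2,dy=-11->D; (2,5):dx=-1,dy=-3->C; (2,6):dx=-2,dy=-5->C; (2,7):dx=-7,dy=+1->D
  (2,8):dx=-5,dy=-7->C; (3,4):dx=+1,dy=-3->D; (3,5):dx=-2,dy=+5->D; (3,6):dx=-3,dy=+3->D
  (3,7):dx=-8,dy=+9->D; (3,8):dx=-6,dy=+1->D; (4,5):dx=-3,dy=+8->D; (4,6):dx=-4,dy=+6->D
  (4,7):dx=-9,dy=+12->D; (4,8):dx=-7,dy=+4->D; (5,6):dx=-1,dy=-2->C; (5,7):dx=-6,dy=+4->D
  (5,8):dx=-4,dy=-4->C; (6,7):dx=-5,dy=+6->D; (6,8):dx=-3,dy=-2->C; (7,8):dx=+2,dy=-8->D
Step 2: C = 6, D = 22, total pairs = 28.
Step 3: tau = (C - D)/(n(n-1)/2) = (6 - 22)/28 = -0.571429.
Step 4: Exact two-sided p-value (enumerate n! = 40320 permutations of y under H0): p = 0.061012.
Step 5: alpha = 0.05. fail to reject H0.

tau_b = -0.5714 (C=6, D=22), p = 0.061012, fail to reject H0.


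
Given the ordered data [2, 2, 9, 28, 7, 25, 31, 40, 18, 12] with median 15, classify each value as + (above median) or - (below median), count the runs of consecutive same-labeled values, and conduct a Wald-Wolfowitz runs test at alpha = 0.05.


Step 1: Compute median = 15; label A = above, B = below.
Labels in order: BBBABAAAAB  (n_A = 5, n_B = 5)
Step 2: Count runs R = 5.
Step 3: Under H0 (random ordering), E[R] = 2*n_A*n_B/(n_A+n_B) + 1 = 2*5*5/10 + 1 = 6.0000.
        Var[R] = 2*n_A*n_B*(2*n_A*n_B - n_A - n_B) / ((n_A+n_B)^2 * (n_A+n_B-1)) = 2000/900 = 2.2222.
        SD[R] = 1.4907.
Step 4: Continuity-corrected z = (R + 0.5 - E[R]) / SD[R] = (5 + 0.5 - 6.0000) / 1.4907 = -0.3354.
Step 5: Two-sided p-value via normal approximation = 2*(1 - Phi(|z|)) = 0.737316.
Step 6: alpha = 0.05. fail to reject H0.

R = 5, z = -0.3354, p = 0.737316, fail to reject H0.


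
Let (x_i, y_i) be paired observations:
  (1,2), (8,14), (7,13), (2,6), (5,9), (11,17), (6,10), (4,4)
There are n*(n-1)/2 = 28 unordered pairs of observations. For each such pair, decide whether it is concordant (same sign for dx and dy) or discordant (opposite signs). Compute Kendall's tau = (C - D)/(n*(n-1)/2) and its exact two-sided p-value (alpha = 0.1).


Step 1: Enumerate the 28 unordered pairs (i,j) with i<j and classify each by sign(x_j-x_i) * sign(y_j-y_i).
  (1,2):dx=+7,dy=+12->C; (1,3):dx=+6,dy=+11->C; (1,4):dx=+1,dy=+4->C; (1,5):dx=+4,dy=+7->C
  (1,6):dx=+10,dy=+15->C; (1,7):dx=+5,dy=+8->C; (1,8):dx=+3,dy=+2->C; (2,3):dx=-1,dy=-1->C
  (2,4):dx=-6,dy=-8->C; (2,5):dx=-3,dy=-5->C; (2,6):dx=+3,dy=+3->C; (2,7):dx=-2,dy=-4->C
  (2,8):dx=-4,dy=-10->C; (3,4):dx=-5,dy=-7->C; (3,5):dx=-2,dy=-4->C; (3,6):dx=+4,dy=+4->C
  (3,7):dx=-1,dy=-3->C; (3,8):dx=-3,dy=-9->C; (4,5):dx=+3,dy=+3->C; (4,6):dx=+9,dy=+11->C
  (4,7):dx=+4,dy=+4->C; (4,8):dx=+2,dy=-2->D; (5,6):dx=+6,dy=+8->C; (5,7):dx=+1,dy=+1->C
  (5,8):dx=-1,dy=-5->C; (6,7):dx=-5,dy=-7->C; (6,8):dx=-7,dy=-13->C; (7,8):dx=-2,dy=-6->C
Step 2: C = 27, D = 1, total pairs = 28.
Step 3: tau = (C - D)/(n(n-1)/2) = (27 - 1)/28 = 0.928571.
Step 4: Exact two-sided p-value (enumerate n! = 40320 permutations of y under H0): p = 0.000397.
Step 5: alpha = 0.1. reject H0.

tau_b = 0.9286 (C=27, D=1), p = 0.000397, reject H0.


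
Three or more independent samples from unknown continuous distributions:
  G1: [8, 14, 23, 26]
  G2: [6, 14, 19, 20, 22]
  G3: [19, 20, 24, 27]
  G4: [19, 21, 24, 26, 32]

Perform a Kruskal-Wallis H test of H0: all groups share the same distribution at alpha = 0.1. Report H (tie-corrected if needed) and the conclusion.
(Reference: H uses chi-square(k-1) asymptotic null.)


Step 1: Combine all N = 18 observations and assign midranks.
sorted (value, group, rank): (6,G2,1), (8,G1,2), (14,G1,3.5), (14,G2,3.5), (19,G2,6), (19,G3,6), (19,G4,6), (20,G2,8.5), (20,G3,8.5), (21,G4,10), (22,G2,11), (23,G1,12), (24,G3,13.5), (24,G4,13.5), (26,G1,15.5), (26,G4,15.5), (27,G3,17), (32,G4,18)
Step 2: Sum ranks within each group.
R_1 = 33 (n_1 = 4)
R_2 = 30 (n_2 = 5)
R_3 = 45 (n_3 = 4)
R_4 = 63 (n_4 = 5)
Step 3: H = 12/(N(N+1)) * sum(R_i^2/n_i) - 3(N+1)
     = 12/(18*19) * (33^2/4 + 30^2/5 + 45^2/4 + 63^2/5) - 3*19
     = 0.035088 * 1752.3 - 57
     = 4.484211.
Step 4: Ties present; correction factor C = 1 - 48/(18^3 - 18) = 0.991744. Corrected H = 4.484211 / 0.991744 = 4.521540.
Step 5: Under H0, H ~ chi^2(3); p-value = 0.210377.
Step 6: alpha = 0.1. fail to reject H0.

H = 4.5215, df = 3, p = 0.210377, fail to reject H0.


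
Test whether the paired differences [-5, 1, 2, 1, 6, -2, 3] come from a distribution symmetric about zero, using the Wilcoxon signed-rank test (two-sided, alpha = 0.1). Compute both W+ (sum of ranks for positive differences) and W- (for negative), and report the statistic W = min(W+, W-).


Step 1: Drop any zero differences (none here) and take |d_i|.
|d| = [5, 1, 2, 1, 6, 2, 3]
Step 2: Midrank |d_i| (ties get averaged ranks).
ranks: |5|->6, |1|->1.5, |2|->3.5, |1|->1.5, |6|->7, |2|->3.5, |3|->5
Step 3: Attach original signs; sum ranks with positive sign and with negative sign.
W+ = 1.5 + 3.5 + 1.5 + 7 + 5 = 18.5
W- = 6 + 3.5 = 9.5
(Check: W+ + W- = 28 should equal n(n+1)/2 = 28.)
Step 4: Test statistic W = min(W+, W-) = 9.5.
Step 5: Ties in |d|, so use the tie-corrected normal approximation.
        E[W] = n(n+1)/4 = 7*8/4 = 14.
        Tie groups: |d|=1 (t=2), |d|=2 (t=2); sum(t^3 - t) = 12.
        Var[W] = n(n+1)(2n+1)/24 - sum(t^3-t)/48 = 840/24 - 12/48 = 34.75.
        z = (W - E[W]) / sqrt(Var[W]) = (9.5 - 14) / 5.8949 = -0.7634.
        Two-sided p = 2*Phi(z) = 0.445243.
Step 6: alpha = 0.1. fail to reject H0.

W+ = 18.5, W- = 9.5, W = min = 9.5, p = 0.445243, fail to reject H0.


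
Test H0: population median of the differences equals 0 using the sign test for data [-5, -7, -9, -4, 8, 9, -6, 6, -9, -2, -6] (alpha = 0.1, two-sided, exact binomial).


Step 1: Discard zero differences. Original n = 11; n_eff = number of nonzero differences = 11.
Nonzero differences (with sign): -5, -7, -9, -4, +8, +9, -6, +6, -9, -2, -6
Step 2: Count signs: positive = 3, negative = 8.
Step 3: Under H0: P(positive) = 0.5, so the number of positives S ~ Bin(11, 0.5).
Step 4: Two-sided exact p-value = sum of Bin(11,0.5) probabilities at or below the observed probability = 0.226562.
Step 5: alpha = 0.1. fail to reject H0.

n_eff = 11, pos = 3, neg = 8, p = 0.226562, fail to reject H0.


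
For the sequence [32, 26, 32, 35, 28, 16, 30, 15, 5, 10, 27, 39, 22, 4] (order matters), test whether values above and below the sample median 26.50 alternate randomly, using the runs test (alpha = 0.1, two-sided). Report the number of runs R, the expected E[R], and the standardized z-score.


Step 1: Compute median = 26.50; label A = above, B = below.
Labels in order: ABAAABABBBAABB  (n_A = 7, n_B = 7)
Step 2: Count runs R = 8.
Step 3: Under H0 (random ordering), E[R] = 2*n_A*n_B/(n_A+n_B) + 1 = 2*7*7/14 + 1 = 8.0000.
        Var[R] = 2*n_A*n_B*(2*n_A*n_B - n_A - n_B) / ((n_A+n_B)^2 * (n_A+n_B-1)) = 8232/2548 = 3.2308.
        SD[R] = 1.7974.
Step 4: R = E[R], so z = 0 with no continuity correction.
Step 5: Two-sided p-value via normal approximation = 2*(1 - Phi(|z|)) = 1.000000.
Step 6: alpha = 0.1. fail to reject H0.

R = 8, z = 0.0000, p = 1.000000, fail to reject H0.


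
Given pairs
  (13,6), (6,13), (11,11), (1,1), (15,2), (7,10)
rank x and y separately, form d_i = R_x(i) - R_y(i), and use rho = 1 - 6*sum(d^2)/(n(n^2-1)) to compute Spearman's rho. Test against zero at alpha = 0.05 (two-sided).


Step 1: Rank x and y separately (midranks; no ties here).
rank(x): 13->5, 6->2, 11->4, 1->1, 15->6, 7->3
rank(y): 6->3, 13->6, 11->5, 1->1, 2->2, 10->4
Step 2: d_i = R_x(i) - R_y(i); compute d_i^2.
  (5-3)^2=4, (2-6)^2=16, (4-5)^2=1, (1-1)^2=0, (6-2)^2=16, (3-4)^2=1
sum(d^2) = 38.
Step 3: rho = 1 - 6*38 / (6*(6^2 - 1)) = 1 - 228/210 = -0.085714.
Step 4: Under H0, t = rho * sqrt((n-2)/(1-rho^2)) = -0.1721 ~ t(4).
Step 5: Two-sided p-value from the t-distribution with 4 df = 0.871743.
Step 6: alpha = 0.05. fail to reject H0.

rho = -0.0857, p = 0.871743, fail to reject H0 at alpha = 0.05.
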